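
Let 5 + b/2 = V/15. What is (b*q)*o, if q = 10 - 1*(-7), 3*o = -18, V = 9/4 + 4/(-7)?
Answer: 34901/35 ≈ 997.17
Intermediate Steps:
V = 47/28 (V = 9*(¼) + 4*(-⅐) = 9/4 - 4/7 = 47/28 ≈ 1.6786)
o = -6 (o = (⅓)*(-18) = -6)
q = 17 (q = 10 + 7 = 17)
b = -2053/210 (b = -10 + 2*((47/28)/15) = -10 + 2*((47/28)*(1/15)) = -10 + 2*(47/420) = -10 + 47/210 = -2053/210 ≈ -9.7762)
(b*q)*o = -2053/210*17*(-6) = -34901/210*(-6) = 34901/35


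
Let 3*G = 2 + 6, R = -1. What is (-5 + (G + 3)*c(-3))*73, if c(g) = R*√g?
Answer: -365 - 1241*I*√3/3 ≈ -365.0 - 716.49*I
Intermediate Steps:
G = 8/3 (G = (2 + 6)/3 = (⅓)*8 = 8/3 ≈ 2.6667)
c(g) = -√g
(-5 + (G + 3)*c(-3))*73 = (-5 + (8/3 + 3)*(-√(-3)))*73 = (-5 + 17*(-I*√3)/3)*73 = (-5 - 17*I*√3/3)*73 = -365 - 1241*I*√3/3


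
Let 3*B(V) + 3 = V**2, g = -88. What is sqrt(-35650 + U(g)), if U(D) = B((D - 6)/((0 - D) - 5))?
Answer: I*sqrt(2210371143)/249 ≈ 188.81*I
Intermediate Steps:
B(V) = -1 + V**2/3
U(D) = -1 + (-6 + D)**2/(3*(-5 - D)**2) (U(D) = -1 + ((D - 6)/((0 - D) - 5))**2/3 = -1 + ((-6 + D)/(-D - 5))**2/3 = -1 + ((-6 + D)/(-5 - D))**2/3 = -1 + ((-6 + D)**2/(-5 - D)**2)/3 = -1 + (-6 + D)**2/(3*(-5 - D)**2))
sqrt(-35650 + U(g)) = sqrt(-35650 + (-1 + (-6 - 88)**2/(3*(5 - 88)**2))) = sqrt(-35650 + (-1 + (1/3)*(-94)**2/(-83)**2)) = sqrt(-35650 + (-1 + (1/3)*8836*(1/6889))) = sqrt(-35650 + (-1 + 8836/20667)) = sqrt(-35650 - 11831/20667) = sqrt(-736790381/20667) = I*sqrt(2210371143)/249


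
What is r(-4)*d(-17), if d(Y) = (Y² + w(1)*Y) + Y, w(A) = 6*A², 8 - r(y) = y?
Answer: 2040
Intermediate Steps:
r(y) = 8 - y
d(Y) = Y² + 7*Y (d(Y) = (Y² + (6*1²)*Y) + Y = (Y² + (6*1)*Y) + Y = (Y² + 6*Y) + Y = Y² + 7*Y)
r(-4)*d(-17) = (8 - 1*(-4))*(-17*(7 - 17)) = (8 + 4)*(-17*(-10)) = 12*170 = 2040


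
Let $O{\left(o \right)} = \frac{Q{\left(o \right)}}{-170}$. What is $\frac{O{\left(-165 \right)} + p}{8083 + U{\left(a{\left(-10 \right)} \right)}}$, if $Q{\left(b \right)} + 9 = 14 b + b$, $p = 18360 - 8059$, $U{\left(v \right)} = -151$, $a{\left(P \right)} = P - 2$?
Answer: $\frac{876827}{674220} \approx 1.3005$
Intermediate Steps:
$a{\left(P \right)} = -2 + P$ ($a{\left(P \right)} = P - 2 = -2 + P$)
$p = 10301$ ($p = 18360 - 8059 = 10301$)
$Q{\left(b \right)} = -9 + 15 b$ ($Q{\left(b \right)} = -9 + \left(14 b + b\right) = -9 + 15 b$)
$O{\left(o \right)} = \frac{9}{170} - \frac{3 o}{34}$ ($O{\left(o \right)} = \frac{-9 + 15 o}{-170} = \left(-9 + 15 o\right) \left(- \frac{1}{170}\right) = \frac{9}{170} - \frac{3 o}{34}$)
$\frac{O{\left(-165 \right)} + p}{8083 + U{\left(a{\left(-10 \right)} \right)}} = \frac{\left(\frac{9}{170} - - \frac{495}{34}\right) + 10301}{8083 - 151} = \frac{\left(\frac{9}{170} + \frac{495}{34}\right) + 10301}{7932} = \left(\frac{1242}{85} + 10301\right) \frac{1}{7932} = \frac{876827}{85} \cdot \frac{1}{7932} = \frac{876827}{674220}$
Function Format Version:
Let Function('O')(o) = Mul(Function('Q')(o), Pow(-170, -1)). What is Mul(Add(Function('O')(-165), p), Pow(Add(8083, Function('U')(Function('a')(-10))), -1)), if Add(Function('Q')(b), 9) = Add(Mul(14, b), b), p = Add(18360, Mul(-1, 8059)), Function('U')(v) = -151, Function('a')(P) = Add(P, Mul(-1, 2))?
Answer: Rational(876827, 674220) ≈ 1.3005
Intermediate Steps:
Function('a')(P) = Add(-2, P) (Function('a')(P) = Add(P, -2) = Add(-2, P))
p = 10301 (p = Add(18360, -8059) = 10301)
Function('Q')(b) = Add(-9, Mul(15, b)) (Function('Q')(b) = Add(-9, Add(Mul(14, b), b)) = Add(-9, Mul(15, b)))
Function('O')(o) = Add(Rational(9, 170), Mul(Rational(-3, 34), o)) (Function('O')(o) = Mul(Add(-9, Mul(15, o)), Pow(-170, -1)) = Mul(Add(-9, Mul(15, o)), Rational(-1, 170)) = Add(Rational(9, 170), Mul(Rational(-3, 34), o)))
Mul(Add(Function('O')(-165), p), Pow(Add(8083, Function('U')(Function('a')(-10))), -1)) = Mul(Add(Add(Rational(9, 170), Mul(Rational(-3, 34), -165)), 10301), Pow(Add(8083, -151), -1)) = Mul(Add(Add(Rational(9, 170), Rational(495, 34)), 10301), Pow(7932, -1)) = Mul(Add(Rational(1242, 85), 10301), Rational(1, 7932)) = Mul(Rational(876827, 85), Rational(1, 7932)) = Rational(876827, 674220)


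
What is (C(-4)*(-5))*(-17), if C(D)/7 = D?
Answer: -2380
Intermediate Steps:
C(D) = 7*D
(C(-4)*(-5))*(-17) = ((7*(-4))*(-5))*(-17) = -28*(-5)*(-17) = 140*(-17) = -2380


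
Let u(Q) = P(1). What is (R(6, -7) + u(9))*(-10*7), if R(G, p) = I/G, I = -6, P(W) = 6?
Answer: -350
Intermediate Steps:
u(Q) = 6
R(G, p) = -6/G
(R(6, -7) + u(9))*(-10*7) = (-6/6 + 6)*(-10*7) = (-6*1/6 + 6)*(-70) = (-1 + 6)*(-70) = 5*(-70) = -350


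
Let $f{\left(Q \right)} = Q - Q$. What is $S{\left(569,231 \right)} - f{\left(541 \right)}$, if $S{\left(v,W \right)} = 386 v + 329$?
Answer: $219963$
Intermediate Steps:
$f{\left(Q \right)} = 0$
$S{\left(v,W \right)} = 329 + 386 v$
$S{\left(569,231 \right)} - f{\left(541 \right)} = \left(329 + 386 \cdot 569\right) - 0 = \left(329 + 219634\right) + 0 = 219963 + 0 = 219963$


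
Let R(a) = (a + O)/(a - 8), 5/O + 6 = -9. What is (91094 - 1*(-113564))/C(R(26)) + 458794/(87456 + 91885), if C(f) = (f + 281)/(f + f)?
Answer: 5659346905506/2735129591 ≈ 2069.1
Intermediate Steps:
O = -1/3 (O = 5/(-6 - 9) = 5/(-15) = 5*(-1/15) = -1/3 ≈ -0.33333)
R(a) = (-1/3 + a)/(-8 + a) (R(a) = (a - 1/3)/(a - 8) = (-1/3 + a)/(-8 + a))
C(f) = (281 + f)/(2*f) (C(f) = (281 + f)/((2*f)) = (281 + f)*(1/(2*f)) = (281 + f)/(2*f))
(91094 - 1*(-113564))/C(R(26)) + 458794/(87456 + 91885) = (91094 - 1*(-113564))/(((281 + (-1/3 + 26)/(-8 + 26))/(2*(((-1/3 + 26)/(-8 + 26)))))) + 458794/(87456 + 91885) = (91094 + 113564)/(((281 + (77/3)/18)/(2*(((77/3)/18))))) + 458794/179341 = 204658/(((281 + (1/18)*(77/3))/(2*(((1/18)*(77/3)))))) + 458794*(1/179341) = 204658/(((281 + 77/54)/(2*(77/54)))) + 458794/179341 = 204658/(((1/2)*(54/77)*(15251/54))) + 458794/179341 = 204658/(15251/154) + 458794/179341 = 204658*(154/15251) + 458794/179341 = 31517332/15251 + 458794/179341 = 5659346905506/2735129591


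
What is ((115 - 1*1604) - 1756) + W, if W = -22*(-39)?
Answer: -2387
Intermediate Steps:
W = 858
((115 - 1*1604) - 1756) + W = ((115 - 1*1604) - 1756) + 858 = ((115 - 1604) - 1756) + 858 = (-1489 - 1756) + 858 = -3245 + 858 = -2387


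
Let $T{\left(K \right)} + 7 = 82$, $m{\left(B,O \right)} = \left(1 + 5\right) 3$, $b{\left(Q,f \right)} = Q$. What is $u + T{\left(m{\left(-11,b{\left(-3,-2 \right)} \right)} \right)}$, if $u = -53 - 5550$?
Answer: $-5528$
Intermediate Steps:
$m{\left(B,O \right)} = 18$ ($m{\left(B,O \right)} = 6 \cdot 3 = 18$)
$u = -5603$ ($u = -53 - 5550 = -5603$)
$T{\left(K \right)} = 75$ ($T{\left(K \right)} = -7 + 82 = 75$)
$u + T{\left(m{\left(-11,b{\left(-3,-2 \right)} \right)} \right)} = -5603 + 75 = -5528$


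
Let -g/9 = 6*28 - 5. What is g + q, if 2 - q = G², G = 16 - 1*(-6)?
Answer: -1949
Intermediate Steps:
G = 22 (G = 16 + 6 = 22)
q = -482 (q = 2 - 1*22² = 2 - 1*484 = 2 - 484 = -482)
g = -1467 (g = -9*(6*28 - 5) = -9*(168 - 5) = -9*163 = -1467)
g + q = -1467 - 482 = -1949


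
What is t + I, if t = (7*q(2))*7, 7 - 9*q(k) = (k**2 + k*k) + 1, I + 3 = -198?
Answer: -1907/9 ≈ -211.89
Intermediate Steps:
I = -201 (I = -3 - 198 = -201)
q(k) = 2/3 - 2*k**2/9 (q(k) = 7/9 - ((k**2 + k*k) + 1)/9 = 7/9 - ((k**2 + k**2) + 1)/9 = 7/9 - (2*k**2 + 1)/9 = 7/9 - (1 + 2*k**2)/9 = 7/9 + (-1/9 - 2*k**2/9) = 2/3 - 2*k**2/9)
t = -98/9 (t = (7*(2/3 - 2/9*2**2))*7 = (7*(2/3 - 2/9*4))*7 = (7*(2/3 - 8/9))*7 = (7*(-2/9))*7 = -14/9*7 = -98/9 ≈ -10.889)
t + I = -98/9 - 201 = -1907/9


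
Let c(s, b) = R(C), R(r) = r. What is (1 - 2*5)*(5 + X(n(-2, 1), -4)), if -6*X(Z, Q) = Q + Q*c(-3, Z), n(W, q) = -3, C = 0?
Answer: -51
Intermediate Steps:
c(s, b) = 0
X(Z, Q) = -Q/6 (X(Z, Q) = -(Q + Q*0)/6 = -(Q + 0)/6 = -Q/6)
(1 - 2*5)*(5 + X(n(-2, 1), -4)) = (1 - 2*5)*(5 - 1/6*(-4)) = (1 - 10)*(5 + 2/3) = -9*17/3 = -51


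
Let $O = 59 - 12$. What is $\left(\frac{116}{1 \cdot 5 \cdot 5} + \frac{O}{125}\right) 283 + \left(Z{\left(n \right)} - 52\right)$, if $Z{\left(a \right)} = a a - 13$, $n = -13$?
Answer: $\frac{190441}{125} \approx 1523.5$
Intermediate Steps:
$Z{\left(a \right)} = -13 + a^{2}$ ($Z{\left(a \right)} = a^{2} - 13 = -13 + a^{2}$)
$O = 47$
$\left(\frac{116}{1 \cdot 5 \cdot 5} + \frac{O}{125}\right) 283 + \left(Z{\left(n \right)} - 52\right) = \left(\frac{116}{1 \cdot 5 \cdot 5} + \frac{47}{125}\right) 283 - \left(65 - 169\right) = \left(\frac{116}{5 \cdot 5} + 47 \cdot \frac{1}{125}\right) 283 + \left(\left(-13 + 169\right) - 52\right) = \left(\frac{116}{25} + \frac{47}{125}\right) 283 + \left(156 - 52\right) = \left(116 \cdot \frac{1}{25} + \frac{47}{125}\right) 283 + 104 = \left(\frac{116}{25} + \frac{47}{125}\right) 283 + 104 = \frac{627}{125} \cdot 283 + 104 = \frac{177441}{125} + 104 = \frac{190441}{125}$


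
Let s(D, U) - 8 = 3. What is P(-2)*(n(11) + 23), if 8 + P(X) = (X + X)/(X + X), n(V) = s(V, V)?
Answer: -238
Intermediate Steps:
s(D, U) = 11 (s(D, U) = 8 + 3 = 11)
n(V) = 11
P(X) = -7 (P(X) = -8 + (X + X)/(X + X) = -8 + (2*X)/((2*X)) = -8 + (2*X)*(1/(2*X)) = -8 + 1 = -7)
P(-2)*(n(11) + 23) = -7*(11 + 23) = -7*34 = -238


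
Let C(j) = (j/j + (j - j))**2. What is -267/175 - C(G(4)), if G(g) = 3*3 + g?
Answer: -442/175 ≈ -2.5257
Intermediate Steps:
G(g) = 9 + g
C(j) = 1 (C(j) = (1 + 0)**2 = 1**2 = 1)
-267/175 - C(G(4)) = -267/175 - 1*1 = -267*1/175 - 1 = -267/175 - 1 = -442/175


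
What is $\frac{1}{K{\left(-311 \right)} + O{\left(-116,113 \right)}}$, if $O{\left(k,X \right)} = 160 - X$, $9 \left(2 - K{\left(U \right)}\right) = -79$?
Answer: $\frac{9}{520} \approx 0.017308$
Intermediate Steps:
$K{\left(U \right)} = \frac{97}{9}$ ($K{\left(U \right)} = 2 - - \frac{79}{9} = 2 + \frac{79}{9} = \frac{97}{9}$)
$\frac{1}{K{\left(-311 \right)} + O{\left(-116,113 \right)}} = \frac{1}{\frac{97}{9} + \left(160 - 113\right)} = \frac{1}{\frac{97}{9} + 47} = \frac{1}{\frac{520}{9}} = \frac{9}{520}$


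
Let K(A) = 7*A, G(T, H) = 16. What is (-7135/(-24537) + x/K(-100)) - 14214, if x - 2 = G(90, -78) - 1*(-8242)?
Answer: -1745256598/122685 ≈ -14226.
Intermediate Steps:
x = 8260 (x = 2 + (16 - 1*(-8242)) = 2 + (16 + 8242) = 2 + 8258 = 8260)
(-7135/(-24537) + x/K(-100)) - 14214 = (-7135/(-24537) + 8260/((7*(-100)))) - 14214 = (-7135*(-1/24537) + 8260/(-700)) - 14214 = (7135/24537 + 8260*(-1/700)) - 14214 = (7135/24537 - 59/5) - 14214 = -1412008/122685 - 14214 = -1745256598/122685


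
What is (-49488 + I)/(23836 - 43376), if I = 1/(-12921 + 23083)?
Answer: 100579411/39713096 ≈ 2.5326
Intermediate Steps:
I = 1/10162 ≈ 9.8406e-5
(-49488 + I)/(23836 - 43376) = (-49488 + 1/10162)/(23836 - 43376) = -502897055/10162/(-19540) = -502897055/10162*(-1/19540) = 100579411/39713096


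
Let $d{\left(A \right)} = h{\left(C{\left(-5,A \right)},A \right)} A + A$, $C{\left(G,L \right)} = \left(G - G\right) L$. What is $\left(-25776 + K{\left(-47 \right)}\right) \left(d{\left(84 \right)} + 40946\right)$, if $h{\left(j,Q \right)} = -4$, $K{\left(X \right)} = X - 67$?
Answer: $-1053567660$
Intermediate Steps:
$K{\left(X \right)} = -67 + X$ ($K{\left(X \right)} = X - 67 = -67 + X$)
$C{\left(G,L \right)} = 0$ ($C{\left(G,L \right)} = 0 L = 0$)
$d{\left(A \right)} = - 3 A$ ($d{\left(A \right)} = - 4 A + A = - 3 A$)
$\left(-25776 + K{\left(-47 \right)}\right) \left(d{\left(84 \right)} + 40946\right) = \left(-25776 - 114\right) \left(\left(-3\right) 84 + 40946\right) = \left(-25776 - 114\right) \left(-252 + 40946\right) = \left(-25890\right) 40694 = -1053567660$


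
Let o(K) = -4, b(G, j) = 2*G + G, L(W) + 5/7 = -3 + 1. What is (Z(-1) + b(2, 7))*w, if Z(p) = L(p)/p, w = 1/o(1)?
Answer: -61/28 ≈ -2.1786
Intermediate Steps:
L(W) = -19/7 (L(W) = -5/7 + (-3 + 1) = -5/7 - 2 = -19/7)
b(G, j) = 3*G
w = -¼ (w = 1/(-4) = -¼ ≈ -0.25000)
Z(p) = -19/(7*p)
(Z(-1) + b(2, 7))*w = (-19/7/(-1) + 3*2)*(-¼) = (-19/7*(-1) + 6)*(-¼) = (19/7 + 6)*(-¼) = (61/7)*(-¼) = -61/28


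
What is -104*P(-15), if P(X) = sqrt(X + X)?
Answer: -104*I*sqrt(30) ≈ -569.63*I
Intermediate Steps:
P(X) = sqrt(2)*sqrt(X) (P(X) = sqrt(2*X) = sqrt(2)*sqrt(X))
-104*P(-15) = -104*sqrt(2)*sqrt(-15) = -104*sqrt(2)*I*sqrt(15) = -104*I*sqrt(30)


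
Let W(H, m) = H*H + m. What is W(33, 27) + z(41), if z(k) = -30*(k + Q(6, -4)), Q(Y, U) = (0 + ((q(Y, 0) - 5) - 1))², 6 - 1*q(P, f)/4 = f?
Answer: -9834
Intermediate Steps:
q(P, f) = 24 - 4*f
Q(Y, U) = 324 (Q(Y, U) = (0 + (((24 - 4*0) - 5) - 1))² = (0 + (((24 + 0) - 5) - 1))² = (0 + ((24 - 5) - 1))² = (0 + (19 - 1))² = (0 + 18)² = 18² = 324)
W(H, m) = m + H² (W(H, m) = H² + m = m + H²)
z(k) = -9720 - 30*k (z(k) = -30*(k + 324) = -30*(324 + k) = -9720 - 30*k)
W(33, 27) + z(41) = (27 + 33²) + (-9720 - 30*41) = (27 + 1089) + (-9720 - 1230) = 1116 - 10950 = -9834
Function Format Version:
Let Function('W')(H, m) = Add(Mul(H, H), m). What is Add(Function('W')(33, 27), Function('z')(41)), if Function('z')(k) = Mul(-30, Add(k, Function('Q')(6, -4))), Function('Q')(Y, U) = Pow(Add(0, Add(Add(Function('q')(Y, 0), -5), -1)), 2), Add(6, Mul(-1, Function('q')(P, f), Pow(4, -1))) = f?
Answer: -9834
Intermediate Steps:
Function('q')(P, f) = Add(24, Mul(-4, f))
Function('Q')(Y, U) = 324 (Function('Q')(Y, U) = Pow(Add(0, Add(Add(Add(24, Mul(-4, 0)), -5), -1)), 2) = Pow(Add(0, Add(Add(Add(24, 0), -5), -1)), 2) = Pow(Add(0, Add(Add(24, -5), -1)), 2) = Pow(Add(0, Add(19, -1)), 2) = Pow(Add(0, 18), 2) = Pow(18, 2) = 324)
Function('W')(H, m) = Add(m, Pow(H, 2)) (Function('W')(H, m) = Add(Pow(H, 2), m) = Add(m, Pow(H, 2)))
Function('z')(k) = Add(-9720, Mul(-30, k)) (Function('z')(k) = Mul(-30, Add(k, 324)) = Mul(-30, Add(324, k)) = Add(-9720, Mul(-30, k)))
Add(Function('W')(33, 27), Function('z')(41)) = Add(Add(27, Pow(33, 2)), Add(-9720, Mul(-30, 41))) = Add(Add(27, 1089), Add(-9720, -1230)) = Add(1116, -10950) = -9834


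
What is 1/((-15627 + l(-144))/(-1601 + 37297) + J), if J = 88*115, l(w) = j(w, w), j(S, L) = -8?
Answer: 35696/361227885 ≈ 9.8818e-5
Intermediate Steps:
l(w) = -8
J = 10120
1/((-15627 + l(-144))/(-1601 + 37297) + J) = 1/((-15627 - 8)/(-1601 + 37297) + 10120) = 1/(-15635/35696 + 10120) = 1/(361227885/35696) = 35696/361227885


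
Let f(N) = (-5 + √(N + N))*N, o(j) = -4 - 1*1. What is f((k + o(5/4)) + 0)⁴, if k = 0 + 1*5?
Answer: 0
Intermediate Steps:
k = 5 (k = 0 + 5 = 5)
o(j) = -5 (o(j) = -4 - 1 = -5)
f(N) = N*(-5 + √2*√N) (f(N) = (-5 + √(2*N))*N = (-5 + √2*√N)*N = N*(-5 + √2*√N))
f((k + o(5/4)) + 0)⁴ = (-5*((5 - 5) + 0) + √2*((5 - 5) + 0)^(3/2))⁴ = (-5*(0 + 0) + √2*(0 + 0)^(3/2))⁴ = (-5*0 + √2*0^(3/2))⁴ = (0 + √2*0)⁴ = (0 + 0)⁴ = 0⁴ = 0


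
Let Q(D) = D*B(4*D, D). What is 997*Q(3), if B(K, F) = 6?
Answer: 17946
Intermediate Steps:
Q(D) = 6*D (Q(D) = D*6 = 6*D)
997*Q(3) = 997*(6*3) = 997*18 = 17946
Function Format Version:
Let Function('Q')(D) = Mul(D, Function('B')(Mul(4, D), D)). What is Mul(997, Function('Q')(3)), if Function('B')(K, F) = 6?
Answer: 17946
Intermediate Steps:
Function('Q')(D) = Mul(6, D) (Function('Q')(D) = Mul(D, 6) = Mul(6, D))
Mul(997, Function('Q')(3)) = Mul(997, Mul(6, 3)) = Mul(997, 18) = 17946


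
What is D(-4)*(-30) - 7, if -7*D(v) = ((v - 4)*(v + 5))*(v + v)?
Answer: 1871/7 ≈ 267.29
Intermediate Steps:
D(v) = -2*v*(-4 + v)*(5 + v)/7 (D(v) = -(v - 4)*(v + 5)*(v + v)/7 = -(-4 + v)*(5 + v)*2*v/7 = -2*v*(-4 + v)*(5 + v)/7)
D(-4)*(-30) - 7 = ((2/7)*(-4)*(20 - 1*(-4) - 1*(-4)²))*(-30) - 7 = ((2/7)*(-4)*(20 + 4 - 1*16))*(-30) - 7 = ((2/7)*(-4)*(20 + 4 - 16))*(-30) - 7 = ((2/7)*(-4)*8)*(-30) - 7 = -64/7*(-30) - 7 = 1920/7 - 7 = 1871/7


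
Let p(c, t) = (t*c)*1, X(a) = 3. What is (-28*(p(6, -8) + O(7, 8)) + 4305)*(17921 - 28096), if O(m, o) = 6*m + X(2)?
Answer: -44658075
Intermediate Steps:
p(c, t) = c*t (p(c, t) = (c*t)*1 = c*t)
O(m, o) = 3 + 6*m (O(m, o) = 6*m + 3 = 3 + 6*m)
(-28*(p(6, -8) + O(7, 8)) + 4305)*(17921 - 28096) = (-28*(6*(-8) + (3 + 6*7)) + 4305)*(17921 - 28096) = (-28*(-48 + (3 + 42)) + 4305)*(-10175) = (-28*(-48 + 45) + 4305)*(-10175) = (-28*(-3) + 4305)*(-10175) = (84 + 4305)*(-10175) = 4389*(-10175) = -44658075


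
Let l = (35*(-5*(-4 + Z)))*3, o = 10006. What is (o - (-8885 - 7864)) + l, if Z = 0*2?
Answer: 28855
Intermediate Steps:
Z = 0
l = 2100 (l = (35*(-5*(-4 + 0)))*3 = (35*(-5*(-4)))*3 = (35*20)*3 = 700*3 = 2100)
(o - (-8885 - 7864)) + l = (10006 - (-8885 - 7864)) + 2100 = (10006 - 1*(-16749)) + 2100 = (10006 + 16749) + 2100 = 26755 + 2100 = 28855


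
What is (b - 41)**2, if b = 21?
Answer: 400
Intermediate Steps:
(b - 41)**2 = (21 - 41)**2 = (-20)**2 = 400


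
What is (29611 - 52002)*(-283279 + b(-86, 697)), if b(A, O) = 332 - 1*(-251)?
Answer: 6329846136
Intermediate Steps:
b(A, O) = 583 (b(A, O) = 332 + 251 = 583)
(29611 - 52002)*(-283279 + b(-86, 697)) = (29611 - 52002)*(-283279 + 583) = -22391*(-282696) = 6329846136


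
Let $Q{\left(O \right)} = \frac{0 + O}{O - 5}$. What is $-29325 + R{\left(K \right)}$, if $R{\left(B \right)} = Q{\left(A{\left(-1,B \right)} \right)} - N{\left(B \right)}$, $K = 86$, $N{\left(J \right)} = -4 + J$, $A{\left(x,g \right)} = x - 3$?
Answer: $- \frac{264659}{9} \approx -29407.0$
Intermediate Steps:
$A{\left(x,g \right)} = -3 + x$
$Q{\left(O \right)} = \frac{O}{-5 + O}$
$R{\left(B \right)} = \frac{40}{9} - B$ ($R{\left(B \right)} = \frac{-3 - 1}{-5 - 4} - \left(-4 + B\right) = - \frac{4}{-5 - 4} - \left(-4 + B\right) = - \frac{4}{-9} - \left(-4 + B\right) = \left(-4\right) \left(- \frac{1}{9}\right) - \left(-4 + B\right) = \frac{4}{9} - \left(-4 + B\right) = \frac{40}{9} - B$)
$-29325 + R{\left(K \right)} = -29325 + \left(\frac{40}{9} - 86\right) = -29325 - \frac{734}{9} = - \frac{264659}{9}$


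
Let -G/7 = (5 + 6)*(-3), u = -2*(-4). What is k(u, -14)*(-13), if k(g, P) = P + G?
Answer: -2821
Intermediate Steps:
u = 8
G = 231 (G = -7*(5 + 6)*(-3) = -77*(-3) = -7*(-33) = 231)
k(g, P) = 231 + P (k(g, P) = P + 231 = 231 + P)
k(u, -14)*(-13) = (231 - 14)*(-13) = 217*(-13) = -2821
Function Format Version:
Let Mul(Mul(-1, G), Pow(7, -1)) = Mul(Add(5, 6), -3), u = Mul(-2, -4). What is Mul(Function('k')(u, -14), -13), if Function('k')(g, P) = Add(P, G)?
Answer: -2821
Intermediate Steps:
u = 8
G = 231 (G = Mul(-7, Mul(Add(5, 6), -3)) = Mul(-7, Mul(11, -3)) = Mul(-7, -33) = 231)
Function('k')(g, P) = Add(231, P) (Function('k')(g, P) = Add(P, 231) = Add(231, P))
Mul(Function('k')(u, -14), -13) = Mul(Add(231, -14), -13) = Mul(217, -13) = -2821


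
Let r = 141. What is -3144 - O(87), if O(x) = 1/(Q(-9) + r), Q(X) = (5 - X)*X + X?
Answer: -18865/6 ≈ -3144.2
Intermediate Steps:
Q(X) = X + X*(5 - X) (Q(X) = X*(5 - X) + X = X + X*(5 - X))
O(x) = ⅙ (O(x) = 1/(-9*(6 - 1*(-9)) + 141) = 1/(-9*(6 + 9) + 141) = 1/(-9*15 + 141) = 1/(-135 + 141) = 1/6 = ⅙)
-3144 - O(87) = -3144 - 1*⅙ = -3144 - ⅙ = -18865/6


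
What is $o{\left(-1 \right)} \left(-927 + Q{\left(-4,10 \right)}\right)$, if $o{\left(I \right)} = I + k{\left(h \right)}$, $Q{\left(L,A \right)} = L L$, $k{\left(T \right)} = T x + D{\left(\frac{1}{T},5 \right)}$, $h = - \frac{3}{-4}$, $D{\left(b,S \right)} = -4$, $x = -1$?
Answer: $\frac{20953}{4} \approx 5238.3$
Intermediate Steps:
$h = \frac{3}{4}$ ($h = \left(-3\right) \left(- \frac{1}{4}\right) = \frac{3}{4} \approx 0.75$)
$k{\left(T \right)} = -4 - T$ ($k{\left(T \right)} = T \left(-1\right) - 4 = - T - 4 = -4 - T$)
$Q{\left(L,A \right)} = L^{2}$
$o{\left(I \right)} = - \frac{19}{4} + I$ ($o{\left(I \right)} = I - \frac{19}{4} = - \frac{19}{4} + I$)
$o{\left(-1 \right)} \left(-927 + Q{\left(-4,10 \right)}\right) = \left(- \frac{19}{4} - 1\right) \left(-927 + \left(-4\right)^{2}\right) = - \frac{23 \left(-927 + 16\right)}{4} = \left(- \frac{23}{4}\right) \left(-911\right) = \frac{20953}{4}$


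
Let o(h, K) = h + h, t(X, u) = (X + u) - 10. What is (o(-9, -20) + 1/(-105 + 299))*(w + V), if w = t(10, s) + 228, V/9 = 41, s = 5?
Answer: -1050791/97 ≈ -10833.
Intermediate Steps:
V = 369 (V = 9*41 = 369)
t(X, u) = -10 + X + u
o(h, K) = 2*h
w = 233 (w = (-10 + 10 + 5) + 228 = 5 + 228 = 233)
(o(-9, -20) + 1/(-105 + 299))*(w + V) = (2*(-9) + 1/(-105 + 299))*(233 + 369) = (-18 + 1/194)*602 = -3491/194*602 = -1050791/97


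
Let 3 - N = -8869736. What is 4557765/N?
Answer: 4557765/8869739 ≈ 0.51386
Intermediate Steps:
N = 8869739 (N = 3 - 1*(-8869736) = 3 + 8869736 = 8869739)
4557765/N = 4557765/8869739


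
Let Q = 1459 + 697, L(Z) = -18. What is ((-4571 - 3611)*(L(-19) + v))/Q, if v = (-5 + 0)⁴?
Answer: -2483237/1078 ≈ -2303.6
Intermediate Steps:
v = 625 (v = (-5)⁴ = 625)
Q = 2156
((-4571 - 3611)*(L(-19) + v))/Q = ((-4571 - 3611)*(-18 + 625))/2156 = -8182*607*(1/2156) = -4966474*1/2156 = -2483237/1078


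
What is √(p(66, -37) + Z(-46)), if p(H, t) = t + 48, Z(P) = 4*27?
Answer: √119 ≈ 10.909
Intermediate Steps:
Z(P) = 108
p(H, t) = 48 + t
√(p(66, -37) + Z(-46)) = √((48 - 37) + 108) = √(11 + 108) = √119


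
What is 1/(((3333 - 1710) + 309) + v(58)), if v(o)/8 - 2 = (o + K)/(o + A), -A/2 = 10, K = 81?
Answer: 19/37568 ≈ 0.00050575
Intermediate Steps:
A = -20 (A = -2*10 = -20)
v(o) = 16 + 8*(81 + o)/(-20 + o) (v(o) = 16 + 8*((o + 81)/(o - 20)) = 16 + 8*((81 + o)/(-20 + o)) = 16 + 8*(81 + o)/(-20 + o))
1/(((3333 - 1710) + 309) + v(58)) = 1/(((3333 - 1710) + 309) + 8*(41 + 3*58)/(-20 + 58)) = 1/((1623 + 309) + 8*(41 + 174)/38) = 1/(1932 + 8*(1/38)*215) = 1/(1932 + 860/19) = 1/(37568/19) = 19/37568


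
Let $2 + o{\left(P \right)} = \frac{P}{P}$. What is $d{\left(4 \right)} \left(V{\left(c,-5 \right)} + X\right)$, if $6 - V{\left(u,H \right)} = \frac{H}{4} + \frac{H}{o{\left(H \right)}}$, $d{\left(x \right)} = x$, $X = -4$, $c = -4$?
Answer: $-7$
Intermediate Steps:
$o{\left(P \right)} = -1$ ($o{\left(P \right)} = -2 + \frac{P}{P} = -2 + 1 = -1$)
$V{\left(u,H \right)} = 6 + \frac{3 H}{4}$ ($V{\left(u,H \right)} = 6 - \left(\frac{H}{4} + \frac{H}{-1}\right) = 6 - \left(H \frac{1}{4} + H \left(-1\right)\right) = 6 - \left(\frac{H}{4} - H\right) = 6 - - \frac{3 H}{4} = 6 + \frac{3 H}{4}$)
$d{\left(4 \right)} \left(V{\left(c,-5 \right)} + X\right) = 4 \left(\left(6 + \frac{3}{4} \left(-5\right)\right) - 4\right) = 4 \left(\left(6 - \frac{15}{4}\right) - 4\right) = 4 \left(\frac{9}{4} - 4\right) = 4 \left(- \frac{7}{4}\right) = -7$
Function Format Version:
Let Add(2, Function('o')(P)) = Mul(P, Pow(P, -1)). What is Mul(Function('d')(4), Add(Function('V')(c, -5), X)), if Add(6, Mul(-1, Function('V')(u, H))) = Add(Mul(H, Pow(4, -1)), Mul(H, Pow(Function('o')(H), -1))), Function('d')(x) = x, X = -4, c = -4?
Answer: -7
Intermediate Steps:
Function('o')(P) = -1 (Function('o')(P) = Add(-2, Mul(P, Pow(P, -1))) = Add(-2, 1) = -1)
Function('V')(u, H) = Add(6, Mul(Rational(3, 4), H)) (Function('V')(u, H) = Add(6, Mul(-1, Add(Mul(H, Pow(4, -1)), Mul(H, Pow(-1, -1))))) = Add(6, Mul(-1, Add(Mul(H, Rational(1, 4)), Mul(H, -1)))) = Add(6, Mul(-1, Add(Mul(Rational(1, 4), H), Mul(-1, H)))) = Add(6, Mul(-1, Mul(Rational(-3, 4), H))) = Add(6, Mul(Rational(3, 4), H)))
Mul(Function('d')(4), Add(Function('V')(c, -5), X)) = Mul(4, Add(Add(6, Mul(Rational(3, 4), -5)), -4)) = Mul(4, Add(Add(6, Rational(-15, 4)), -4)) = Mul(4, Add(Rational(9, 4), -4)) = Mul(4, Rational(-7, 4)) = -7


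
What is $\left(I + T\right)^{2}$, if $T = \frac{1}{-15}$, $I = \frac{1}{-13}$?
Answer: $\frac{784}{38025} \approx 0.020618$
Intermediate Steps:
$I = - \frac{1}{13} \approx -0.076923$
$T = - \frac{1}{15} \approx -0.066667$
$\left(I + T\right)^{2} = \left(- \frac{1}{13} - \frac{1}{15}\right)^{2} = \left(- \frac{28}{195}\right)^{2} = \frac{784}{38025}$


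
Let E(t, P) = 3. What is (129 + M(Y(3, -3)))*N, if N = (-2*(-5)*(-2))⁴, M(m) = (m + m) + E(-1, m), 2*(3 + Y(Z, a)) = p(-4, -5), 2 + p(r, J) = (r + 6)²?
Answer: 20480000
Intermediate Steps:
p(r, J) = -2 + (6 + r)² (p(r, J) = -2 + (r + 6)² = -2 + (6 + r)²)
Y(Z, a) = -2 (Y(Z, a) = -3 + (-2 + (6 - 4)²)/2 = -3 + (-2 + 2²)/2 = -3 + (-2 + 4)/2 = -3 + (½)*2 = -3 + 1 = -2)
M(m) = 3 + 2*m (M(m) = (m + m) + 3 = 2*m + 3 = 3 + 2*m)
N = 160000 (N = (10*(-2))⁴ = (-20)⁴ = 160000)
(129 + M(Y(3, -3)))*N = (129 + (3 + 2*(-2)))*160000 = (129 + (3 - 4))*160000 = (129 - 1)*160000 = 128*160000 = 20480000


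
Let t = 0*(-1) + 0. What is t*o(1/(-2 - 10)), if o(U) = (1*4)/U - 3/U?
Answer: 0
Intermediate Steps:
o(U) = 1/U (o(U) = 4/U - 3/U = 1/U)
t = 0 (t = 0 + 0 = 0)
t*o(1/(-2 - 10)) = 0/(1/(-2 - 10)) = 0/(1/(-12)) = 0/(-1/12) = 0*(-12) = 0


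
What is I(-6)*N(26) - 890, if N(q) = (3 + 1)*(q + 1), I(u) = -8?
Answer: -1754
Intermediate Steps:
N(q) = 4 + 4*q (N(q) = 4*(1 + q) = 4 + 4*q)
I(-6)*N(26) - 890 = -8*(4 + 4*26) - 890 = -8*(4 + 104) - 890 = -8*108 - 890 = -864 - 890 = -1754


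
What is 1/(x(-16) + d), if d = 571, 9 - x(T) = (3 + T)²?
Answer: 1/411 ≈ 0.0024331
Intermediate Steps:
x(T) = 9 - (3 + T)²
1/(x(-16) + d) = 1/((9 - (3 - 16)²) + 571) = 1/((9 - 1*(-13)²) + 571) = 1/((9 - 1*169) + 571) = 1/((9 - 169) + 571) = 1/(-160 + 571) = 1/411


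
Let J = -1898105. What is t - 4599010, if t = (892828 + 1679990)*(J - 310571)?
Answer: -5682525967978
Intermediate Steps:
t = -5682521368968 (t = (892828 + 1679990)*(-1898105 - 310571) = 2572818*(-2208676) = -5682521368968)
t - 4599010 = -5682521368968 - 4599010 = -5682525967978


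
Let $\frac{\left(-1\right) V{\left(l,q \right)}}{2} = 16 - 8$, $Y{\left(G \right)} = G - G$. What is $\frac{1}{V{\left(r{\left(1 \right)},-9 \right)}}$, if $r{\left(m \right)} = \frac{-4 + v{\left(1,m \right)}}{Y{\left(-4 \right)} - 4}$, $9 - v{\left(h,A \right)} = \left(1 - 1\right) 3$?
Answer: $- \frac{1}{16} \approx -0.0625$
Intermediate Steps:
$v{\left(h,A \right)} = 9$ ($v{\left(h,A \right)} = 9 - \left(1 - 1\right) 3 = 9 - 0 \cdot 3 = 9 - 0 = 9 + 0 = 9$)
$Y{\left(G \right)} = 0$
$r{\left(m \right)} = - \frac{5}{4}$ ($r{\left(m \right)} = \frac{-4 + 9}{0 - 4} = \frac{5}{-4} = 5 \left(- \frac{1}{4}\right) = - \frac{5}{4}$)
$V{\left(l,q \right)} = -16$ ($V{\left(l,q \right)} = - 2 \left(16 - 8\right) = \left(-2\right) 8 = -16$)
$\frac{1}{V{\left(r{\left(1 \right)},-9 \right)}} = \frac{1}{-16} = - \frac{1}{16}$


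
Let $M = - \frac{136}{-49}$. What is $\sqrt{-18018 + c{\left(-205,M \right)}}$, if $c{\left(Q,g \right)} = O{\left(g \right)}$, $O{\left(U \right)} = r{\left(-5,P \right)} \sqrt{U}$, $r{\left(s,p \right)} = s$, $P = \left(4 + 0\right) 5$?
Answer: $\frac{\sqrt{-882882 - 70 \sqrt{34}}}{7} \approx 134.26 i$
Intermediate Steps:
$P = 20$ ($P = 4 \cdot 5 = 20$)
$M = \frac{136}{49}$ ($M = \left(-136\right) \left(- \frac{1}{49}\right) = \frac{136}{49} \approx 2.7755$)
$O{\left(U \right)} = - 5 \sqrt{U}$
$c{\left(Q,g \right)} = - 5 \sqrt{g}$
$\sqrt{-18018 + c{\left(-205,M \right)}} = \sqrt{-18018 - 5 \sqrt{\frac{136}{49}}} = \sqrt{-18018 - 5 \frac{2 \sqrt{34}}{7}} = \sqrt{-18018 - \frac{10 \sqrt{34}}{7}}$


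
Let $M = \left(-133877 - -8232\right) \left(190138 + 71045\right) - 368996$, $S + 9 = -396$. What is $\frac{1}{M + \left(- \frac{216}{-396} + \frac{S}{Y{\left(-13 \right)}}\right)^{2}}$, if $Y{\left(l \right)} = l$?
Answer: $- \frac{20449}{671068821528830} \approx -3.0472 \cdot 10^{-11}$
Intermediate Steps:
$S = -405$ ($S = -9 - 396 = -405$)
$M = -32816707031$ ($M = \left(-133877 + 8232\right) 261183 - 368996 = \left(-125645\right) 261183 - 368996 = -32816338035 - 368996 = -32816707031$)
$\frac{1}{M + \left(- \frac{216}{-396} + \frac{S}{Y{\left(-13 \right)}}\right)^{2}} = \frac{1}{-32816707031 + \left(- \frac{216}{-396} - \frac{405}{-13}\right)^{2}} = \frac{1}{-32816707031 + \left(\left(-216\right) \left(- \frac{1}{396}\right) - - \frac{405}{13}\right)^{2}} = \frac{1}{-32816707031 + \left(\frac{6}{11} + \frac{405}{13}\right)^{2}} = \frac{1}{-32816707031 + \left(\frac{4533}{143}\right)^{2}} = \frac{1}{-32816707031 + \frac{20548089}{20449}} = \frac{1}{- \frac{671068821528830}{20449}} = - \frac{20449}{671068821528830}$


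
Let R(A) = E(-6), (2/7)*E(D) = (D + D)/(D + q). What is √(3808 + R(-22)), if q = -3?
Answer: √34314/3 ≈ 61.747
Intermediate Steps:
E(D) = 7*D/(-3 + D) (E(D) = 7*((D + D)/(D - 3))/2 = 7*((2*D)/(-3 + D))/2 = 7*(2*D/(-3 + D))/2 = 7*D/(-3 + D))
R(A) = 14/3 (R(A) = 7*(-6)/(-3 - 6) = 7*(-6)/(-9) = 7*(-6)*(-⅑) = 14/3)
√(3808 + R(-22)) = √(3808 + 14/3) = √(11438/3) = √34314/3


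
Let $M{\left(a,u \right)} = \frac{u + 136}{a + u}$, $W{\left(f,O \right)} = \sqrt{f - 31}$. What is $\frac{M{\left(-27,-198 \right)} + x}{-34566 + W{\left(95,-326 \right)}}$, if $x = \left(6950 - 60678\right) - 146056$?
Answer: $\frac{22475669}{3887775} \approx 5.7811$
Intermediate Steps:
$W{\left(f,O \right)} = \sqrt{-31 + f}$
$M{\left(a,u \right)} = \frac{136 + u}{a + u}$
$x = -199784$ ($x = -53728 - 146056 = -199784$)
$\frac{M{\left(-27,-198 \right)} + x}{-34566 + W{\left(95,-326 \right)}} = \frac{\frac{136 - 198}{-27 - 198} - 199784}{-34566 + \sqrt{-31 + 95}} = \frac{\frac{1}{-225} \left(-62\right) - 199784}{-34566 + \sqrt{64}} = \frac{\left(- \frac{1}{225}\right) \left(-62\right) - 199784}{-34566 + 8} = \frac{\frac{62}{225} - 199784}{-34558} = \left(- \frac{44951338}{225}\right) \left(- \frac{1}{34558}\right) = \frac{22475669}{3887775}$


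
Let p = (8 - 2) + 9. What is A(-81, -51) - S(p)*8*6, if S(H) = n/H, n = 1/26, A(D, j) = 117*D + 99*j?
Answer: -944198/65 ≈ -14526.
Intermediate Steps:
A(D, j) = 99*j + 117*D
n = 1/26 ≈ 0.038462
p = 15 (p = 6 + 9 = 15)
S(H) = 1/(26*H)
A(-81, -51) - S(p)*8*6 = (99*(-51) + 117*(-81)) - (1/26)/15*8*6 = (-5049 - 9477) - (1/26)*(1/15)*48 = -14526 - 48/390 = -14526 - 1*8/65 = -14526 - 8/65 = -944198/65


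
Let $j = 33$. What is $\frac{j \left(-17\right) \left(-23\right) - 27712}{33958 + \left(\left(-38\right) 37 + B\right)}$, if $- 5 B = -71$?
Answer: $- \frac{74045}{162831} \approx -0.45474$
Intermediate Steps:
$B = \frac{71}{5}$ ($B = \left(- \frac{1}{5}\right) \left(-71\right) = \frac{71}{5} \approx 14.2$)
$\frac{j \left(-17\right) \left(-23\right) - 27712}{33958 + \left(\left(-38\right) 37 + B\right)} = \frac{33 \left(-17\right) \left(-23\right) - 27712}{33958 + \left(\left(-38\right) 37 + \frac{71}{5}\right)} = \frac{\left(-561\right) \left(-23\right) - 27712}{33958 + \left(-1406 + \frac{71}{5}\right)} = \frac{12903 - 27712}{33958 - \frac{6959}{5}} = - \frac{14809}{\frac{162831}{5}} = \left(-14809\right) \frac{5}{162831} = - \frac{74045}{162831}$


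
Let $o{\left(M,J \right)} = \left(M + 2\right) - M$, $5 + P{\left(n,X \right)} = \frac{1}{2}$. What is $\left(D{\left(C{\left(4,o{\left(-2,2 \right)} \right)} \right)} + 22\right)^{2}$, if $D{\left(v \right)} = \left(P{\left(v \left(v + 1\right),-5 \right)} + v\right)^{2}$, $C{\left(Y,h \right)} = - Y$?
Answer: $\frac{142129}{16} \approx 8883.1$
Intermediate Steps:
$P{\left(n,X \right)} = - \frac{9}{2}$ ($P{\left(n,X \right)} = -5 + \frac{1}{2} = - \frac{9}{2}$)
$o{\left(M,J \right)} = 2$ ($o{\left(M,J \right)} = \left(2 + M\right) - M = 2$)
$D{\left(v \right)} = \left(- \frac{9}{2} + v\right)^{2}$
$\left(D{\left(C{\left(4,o{\left(-2,2 \right)} \right)} \right)} + 22\right)^{2} = \left(\frac{\left(-9 + 2 \left(\left(-1\right) 4\right)\right)^{2}}{4} + 22\right)^{2} = \left(\frac{\left(-9 + 2 \left(-4\right)\right)^{2}}{4} + 22\right)^{2} = \left(\frac{\left(-9 - 8\right)^{2}}{4} + 22\right)^{2} = \left(\frac{\left(-17\right)^{2}}{4} + 22\right)^{2} = \left(\frac{1}{4} \cdot 289 + 22\right)^{2} = \left(\frac{289}{4} + 22\right)^{2} = \left(\frac{377}{4}\right)^{2} = \frac{142129}{16}$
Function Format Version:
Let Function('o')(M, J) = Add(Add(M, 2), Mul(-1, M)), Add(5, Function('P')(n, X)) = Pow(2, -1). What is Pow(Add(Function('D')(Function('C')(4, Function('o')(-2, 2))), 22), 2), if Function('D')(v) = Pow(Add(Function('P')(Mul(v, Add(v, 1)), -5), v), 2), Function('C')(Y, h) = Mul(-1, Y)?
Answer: Rational(142129, 16) ≈ 8883.1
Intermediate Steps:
Function('P')(n, X) = Rational(-9, 2) (Function('P')(n, X) = Add(-5, Pow(2, -1)) = Add(-5, Rational(1, 2)) = Rational(-9, 2))
Function('o')(M, J) = 2 (Function('o')(M, J) = Add(Add(2, M), Mul(-1, M)) = 2)
Function('D')(v) = Pow(Add(Rational(-9, 2), v), 2)
Pow(Add(Function('D')(Function('C')(4, Function('o')(-2, 2))), 22), 2) = Pow(Add(Mul(Rational(1, 4), Pow(Add(-9, Mul(2, Mul(-1, 4))), 2)), 22), 2) = Pow(Add(Mul(Rational(1, 4), Pow(Add(-9, Mul(2, -4)), 2)), 22), 2) = Pow(Add(Mul(Rational(1, 4), Pow(Add(-9, -8), 2)), 22), 2) = Pow(Add(Mul(Rational(1, 4), Pow(-17, 2)), 22), 2) = Pow(Add(Mul(Rational(1, 4), 289), 22), 2) = Pow(Add(Rational(289, 4), 22), 2) = Pow(Rational(377, 4), 2) = Rational(142129, 16)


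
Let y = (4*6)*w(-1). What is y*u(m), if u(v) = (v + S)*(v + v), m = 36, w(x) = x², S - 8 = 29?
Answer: 126144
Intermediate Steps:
S = 37 (S = 8 + 29 = 37)
y = 24 (y = (4*6)*(-1)² = 24*1 = 24)
u(v) = 2*v*(37 + v) (u(v) = (v + 37)*(v + v) = (37 + v)*(2*v) = 2*v*(37 + v))
y*u(m) = 24*(2*36*(37 + 36)) = 24*(2*36*73) = 24*5256 = 126144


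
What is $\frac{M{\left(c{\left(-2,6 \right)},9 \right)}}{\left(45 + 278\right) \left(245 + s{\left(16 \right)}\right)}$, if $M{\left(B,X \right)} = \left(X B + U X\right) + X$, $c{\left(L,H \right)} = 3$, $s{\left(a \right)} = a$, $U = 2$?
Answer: $\frac{6}{9367} \approx 0.00064055$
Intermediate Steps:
$M{\left(B,X \right)} = 3 X + B X$ ($M{\left(B,X \right)} = \left(X B + 2 X\right) + X = \left(B X + 2 X\right) + X = \left(2 X + B X\right) + X = 3 X + B X$)
$\frac{M{\left(c{\left(-2,6 \right)},9 \right)}}{\left(45 + 278\right) \left(245 + s{\left(16 \right)}\right)} = \frac{9 \left(3 + 3\right)}{\left(45 + 278\right) \left(245 + 16\right)} = \frac{9 \cdot 6}{323 \cdot 261} = \frac{54}{84303} = 54 \cdot \frac{1}{84303} = \frac{6}{9367}$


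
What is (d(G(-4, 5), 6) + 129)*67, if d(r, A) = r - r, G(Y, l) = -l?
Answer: 8643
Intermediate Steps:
d(r, A) = 0
(d(G(-4, 5), 6) + 129)*67 = (0 + 129)*67 = 129*67 = 8643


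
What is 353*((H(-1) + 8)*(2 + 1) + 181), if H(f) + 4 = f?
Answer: 67070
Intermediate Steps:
H(f) = -4 + f
353*((H(-1) + 8)*(2 + 1) + 181) = 353*(((-4 - 1) + 8)*(2 + 1) + 181) = 353*((-5 + 8)*3 + 181) = 353*(3*3 + 181) = 353*(9 + 181) = 353*190 = 67070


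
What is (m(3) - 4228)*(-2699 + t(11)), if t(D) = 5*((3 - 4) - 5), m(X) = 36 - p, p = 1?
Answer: 11442697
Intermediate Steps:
m(X) = 35 (m(X) = 36 - 1*1 = 36 - 1 = 35)
t(D) = -30 (t(D) = 5*(-1 - 5) = 5*(-6) = -30)
(m(3) - 4228)*(-2699 + t(11)) = (35 - 4228)*(-2699 - 30) = -4193*(-2729) = 11442697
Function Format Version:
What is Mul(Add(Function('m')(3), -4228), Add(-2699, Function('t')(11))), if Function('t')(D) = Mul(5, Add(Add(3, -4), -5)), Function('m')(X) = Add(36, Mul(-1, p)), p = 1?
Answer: 11442697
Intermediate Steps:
Function('m')(X) = 35 (Function('m')(X) = Add(36, Mul(-1, 1)) = Add(36, -1) = 35)
Function('t')(D) = -30 (Function('t')(D) = Mul(5, Add(-1, -5)) = Mul(5, -6) = -30)
Mul(Add(Function('m')(3), -4228), Add(-2699, Function('t')(11))) = Mul(Add(35, -4228), Add(-2699, -30)) = Mul(-4193, -2729) = 11442697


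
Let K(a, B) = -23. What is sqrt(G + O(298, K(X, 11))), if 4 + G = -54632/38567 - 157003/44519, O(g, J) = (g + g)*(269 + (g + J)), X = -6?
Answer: sqrt(955775066185750751994823)/1716964273 ≈ 569.40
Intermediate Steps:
O(g, J) = 2*g*(269 + J + g) (O(g, J) = (2*g)*(269 + (J + g)) = (2*g)*(269 + J + g) = 2*g*(269 + J + g))
G = -15355153801/1716964273 (G = -4 + (-54632/38567 - 157003/44519) = -4 - 8487296709/1716964273 = -15355153801/1716964273 ≈ -8.9432)
sqrt(G + O(298, K(X, 11))) = sqrt(-15355153801/1716964273 + 2*298*(269 - 23 + 298)) = sqrt(-15355153801/1716964273 + 2*298*544) = sqrt(-15355153801/1716964273 + 324224) = sqrt(556665669295351/1716964273) = sqrt(955775066185750751994823)/1716964273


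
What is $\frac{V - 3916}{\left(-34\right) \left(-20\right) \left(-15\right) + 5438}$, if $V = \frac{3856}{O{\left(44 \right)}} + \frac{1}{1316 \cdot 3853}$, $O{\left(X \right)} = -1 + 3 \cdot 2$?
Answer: $\frac{79729296747}{120729747880} \approx 0.66039$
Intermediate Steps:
$O{\left(X \right)} = 5$ ($O{\left(X \right)} = -1 + 6 = 5$)
$V = \frac{19552033093}{25352740}$ ($V = \frac{3856}{5} + \frac{1}{1316 \cdot 3853} = 3856 \cdot \frac{1}{5} + \frac{1}{1316} \cdot \frac{1}{3853} = \frac{3856}{5} + \frac{1}{5070548} = \frac{19552033093}{25352740} \approx 771.2$)
$\frac{V - 3916}{\left(-34\right) \left(-20\right) \left(-15\right) + 5438} = \frac{\frac{19552033093}{25352740} - 3916}{\left(-34\right) \left(-20\right) \left(-15\right) + 5438} = - \frac{79729296747}{25352740 \left(680 \left(-15\right) + 5438\right)} = - \frac{79729296747}{25352740 \left(-10200 + 5438\right)} = - \frac{79729296747}{25352740 \left(-4762\right)} = \left(- \frac{79729296747}{25352740}\right) \left(- \frac{1}{4762}\right) = \frac{79729296747}{120729747880}$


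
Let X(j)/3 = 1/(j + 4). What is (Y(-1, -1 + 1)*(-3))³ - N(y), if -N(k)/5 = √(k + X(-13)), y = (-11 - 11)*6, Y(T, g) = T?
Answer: 27 + 5*I*√1191/3 ≈ 27.0 + 57.518*I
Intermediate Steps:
X(j) = 3/(4 + j) (X(j) = 3/(j + 4) = 3/(4 + j))
y = -132 (y = -22*6 = -132)
N(k) = -5*√(-⅓ + k) (N(k) = -5*√(k + 3/(4 - 13)) = -5*√(k + 3/(-9)) = -5*√(k + 3*(-⅑)) = -5*√(k - ⅓) = -5*√(-⅓ + k))
(Y(-1, -1 + 1)*(-3))³ - N(y) = (-1*(-3))³ - (-5)*√(-3 + 9*(-132))/3 = 3³ - (-5)*√(-3 - 1188)/3 = 27 - (-5)*√(-1191)/3 = 27 - (-5)*I*√1191/3 = 27 + 5*I*√1191/3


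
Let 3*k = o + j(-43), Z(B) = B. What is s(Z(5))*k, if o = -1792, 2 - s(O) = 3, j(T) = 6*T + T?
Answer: 2093/3 ≈ 697.67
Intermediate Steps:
j(T) = 7*T
s(O) = -1 (s(O) = 2 - 1*3 = 2 - 3 = -1)
k = -2093/3 (k = (-1792 + 7*(-43))/3 = (-1792 - 301)/3 = (1/3)*(-2093) = -2093/3 ≈ -697.67)
s(Z(5))*k = -1*(-2093/3) = 2093/3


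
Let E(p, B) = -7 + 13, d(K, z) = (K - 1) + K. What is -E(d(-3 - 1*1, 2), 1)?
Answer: -6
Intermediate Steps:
d(K, z) = -1 + 2*K (d(K, z) = (-1 + K) + K = -1 + 2*K)
E(p, B) = 6
-E(d(-3 - 1*1, 2), 1) = -1*6 = -6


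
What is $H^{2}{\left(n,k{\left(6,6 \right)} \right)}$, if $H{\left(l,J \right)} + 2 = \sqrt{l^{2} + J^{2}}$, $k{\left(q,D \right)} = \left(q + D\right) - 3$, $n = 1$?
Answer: $\left(2 - \sqrt{82}\right)^{2} \approx 49.778$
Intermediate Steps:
$k{\left(q,D \right)} = -3 + D + q$ ($k{\left(q,D \right)} = \left(D + q\right) - 3 = -3 + D + q$)
$H{\left(l,J \right)} = -2 + \sqrt{J^{2} + l^{2}}$ ($H{\left(l,J \right)} = -2 + \sqrt{l^{2} + J^{2}} = -2 + \sqrt{J^{2} + l^{2}}$)
$H^{2}{\left(n,k{\left(6,6 \right)} \right)} = \left(-2 + \sqrt{\left(-3 + 6 + 6\right)^{2} + 1^{2}}\right)^{2} = \left(-2 + \sqrt{9^{2} + 1}\right)^{2} = \left(-2 + \sqrt{81 + 1}\right)^{2} = \left(-2 + \sqrt{82}\right)^{2}$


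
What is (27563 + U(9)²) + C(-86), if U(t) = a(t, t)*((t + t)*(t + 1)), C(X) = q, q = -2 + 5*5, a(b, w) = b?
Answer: 2651986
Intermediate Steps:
q = 23 (q = -2 + 25 = 23)
C(X) = 23
U(t) = 2*t²*(1 + t) (U(t) = t*((t + t)*(t + 1)) = t*((2*t)*(1 + t)) = t*(2*t*(1 + t)) = 2*t²*(1 + t))
(27563 + U(9)²) + C(-86) = (27563 + (2*9²*(1 + 9))²) + 23 = (27563 + (2*81*10)²) + 23 = (27563 + 1620²) + 23 = (27563 + 2624400) + 23 = 2651963 + 23 = 2651986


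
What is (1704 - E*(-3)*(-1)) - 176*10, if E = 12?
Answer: -92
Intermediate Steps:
(1704 - E*(-3)*(-1)) - 176*10 = (1704 - 12*(-3)*(-1)) - 176*10 = (1704 - (-36)*(-1)) - 1*1760 = (1704 - 1*36) - 1760 = (1704 - 36) - 1760 = 1668 - 1760 = -92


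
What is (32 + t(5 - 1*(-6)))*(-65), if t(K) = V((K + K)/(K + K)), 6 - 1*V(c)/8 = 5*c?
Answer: -2600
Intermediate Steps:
V(c) = 48 - 40*c
t(K) = 8 (t(K) = 48 - 40*(K + K)/(K + K) = 48 - 40*2*K/(2*K) = 48 - 40*2*K*1/(2*K) = 48 - 40*1 = 48 - 40 = 8)
(32 + t(5 - 1*(-6)))*(-65) = (32 + 8)*(-65) = 40*(-65) = -2600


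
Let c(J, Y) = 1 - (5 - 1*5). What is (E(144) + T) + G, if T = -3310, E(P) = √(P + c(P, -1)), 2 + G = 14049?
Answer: 10737 + √145 ≈ 10749.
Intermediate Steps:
c(J, Y) = 1 (c(J, Y) = 1 - (5 - 5) = 1 - 1*0 = 1 + 0 = 1)
G = 14047 (G = -2 + 14049 = 14047)
E(P) = √(1 + P) (E(P) = √(P + 1) = √(1 + P))
(E(144) + T) + G = (√(1 + 144) - 3310) + 14047 = (√145 - 3310) + 14047 = (-3310 + √145) + 14047 = 10737 + √145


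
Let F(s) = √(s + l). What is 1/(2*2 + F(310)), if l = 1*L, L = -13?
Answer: -4/281 + 3*√33/281 ≈ 0.047095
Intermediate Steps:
l = -13 (l = 1*(-13) = -13)
F(s) = √(-13 + s) (F(s) = √(s - 13) = √(-13 + s))
1/(2*2 + F(310)) = 1/(2*2 + √(-13 + 310)) = 1/(4 + √297) = 1/(4 + 3*√33)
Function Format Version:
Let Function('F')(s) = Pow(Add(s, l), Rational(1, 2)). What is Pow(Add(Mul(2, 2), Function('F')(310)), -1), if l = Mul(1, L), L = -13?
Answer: Add(Rational(-4, 281), Mul(Rational(3, 281), Pow(33, Rational(1, 2)))) ≈ 0.047095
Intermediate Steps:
l = -13 (l = Mul(1, -13) = -13)
Function('F')(s) = Pow(Add(-13, s), Rational(1, 2)) (Function('F')(s) = Pow(Add(s, -13), Rational(1, 2)) = Pow(Add(-13, s), Rational(1, 2)))
Pow(Add(Mul(2, 2), Function('F')(310)), -1) = Pow(Add(Mul(2, 2), Pow(Add(-13, 310), Rational(1, 2))), -1) = Pow(Add(4, Pow(297, Rational(1, 2))), -1) = Pow(Add(4, Mul(3, Pow(33, Rational(1, 2)))), -1)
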